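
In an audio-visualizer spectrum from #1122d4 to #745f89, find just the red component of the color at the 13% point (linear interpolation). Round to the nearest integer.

R₁ = 17 (from #1122d4), R₂ = 116 (from #745f89).
R = 17 + 0.13 × (116 − 17) = 29.87 → 30

30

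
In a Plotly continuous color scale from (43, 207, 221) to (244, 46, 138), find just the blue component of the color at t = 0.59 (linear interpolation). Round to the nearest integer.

172

B = 221 + 0.59 × (138 − 221) = 172.03 → 172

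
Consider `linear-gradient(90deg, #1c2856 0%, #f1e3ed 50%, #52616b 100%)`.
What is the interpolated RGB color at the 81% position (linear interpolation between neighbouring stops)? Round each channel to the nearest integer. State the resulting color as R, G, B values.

81% lies between the 50% and 100% stops, so the local fraction is t = (81 − 50)/(100 − 50) = 31/50 ≈ 0.62.
#f1e3ed → (241, 227, 237); #52616b → (82, 97, 107).
R = 241 + 0.62 × (82 − 241) = 142.42 → 142
G = 227 + 0.62 × (97 − 227) = 146.4 → 146
B = 237 + 0.62 × (107 − 237) = 156.4 → 156

(142, 146, 156)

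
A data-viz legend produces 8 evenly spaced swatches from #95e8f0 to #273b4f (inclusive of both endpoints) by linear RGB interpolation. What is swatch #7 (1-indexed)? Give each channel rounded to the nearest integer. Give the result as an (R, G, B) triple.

(55, 84, 102)

With 8 swatches and endpoints inclusive, swatch 7 sits at t = (7 − 1)/(8 − 1) = 6/7 ≈ 0.8571.
#95e8f0 → (149, 232, 240); #273b4f → (39, 59, 79).
R = 149 + 0.8571 × (39 − 149) = 54.719 → 55
G = 232 + 0.8571 × (59 − 232) = 83.722 → 84
B = 240 + 0.8571 × (79 − 240) = 102.007 → 102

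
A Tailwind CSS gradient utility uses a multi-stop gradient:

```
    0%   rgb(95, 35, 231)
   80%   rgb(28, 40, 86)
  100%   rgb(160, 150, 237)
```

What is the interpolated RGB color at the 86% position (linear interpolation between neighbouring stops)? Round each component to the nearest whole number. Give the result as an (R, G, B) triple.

(68, 73, 131)

86% lies between the 80% and 100% stops, so the local fraction is t = (86 − 80)/(100 − 80) = 6/20 ≈ 0.3.
R = 28 + 0.3 × (160 − 28) = 67.6 → 68
G = 40 + 0.3 × (150 − 40) = 73 → 73
B = 86 + 0.3 × (237 − 86) = 131.3 → 131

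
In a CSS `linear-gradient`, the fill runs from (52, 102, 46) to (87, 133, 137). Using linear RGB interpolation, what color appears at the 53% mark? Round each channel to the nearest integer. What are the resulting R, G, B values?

53% corresponds to t = 0.53.
R = 52 + 0.53 × (87 − 52) = 52 + 0.53 × 35 = 70.55 → 71
G = 102 + 0.53 × (133 − 102) = 102 + 0.53 × 31 = 118.43 → 118
B = 46 + 0.53 × (137 − 46) = 46 + 0.53 × 91 = 94.23 → 94

(71, 118, 94)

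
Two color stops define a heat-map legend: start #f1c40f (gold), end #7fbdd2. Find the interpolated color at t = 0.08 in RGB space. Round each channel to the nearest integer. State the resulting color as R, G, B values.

#f1c40f → (241, 196, 15); #7fbdd2 → (127, 189, 210).
R = 241 + 0.08 × (127 − 241) = 241 + 0.08 × -114 = 231.88 → 232
G = 196 + 0.08 × (189 − 196) = 196 + 0.08 × -7 = 195.44 → 195
B = 15 + 0.08 × (210 − 15) = 15 + 0.08 × 195 = 30.6 → 31

(232, 195, 31)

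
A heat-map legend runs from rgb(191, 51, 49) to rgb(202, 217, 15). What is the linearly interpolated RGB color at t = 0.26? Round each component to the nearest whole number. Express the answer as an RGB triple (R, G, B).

(194, 94, 40)

R = 191 + 0.26 × (202 − 191) = 191 + 0.26 × 11 = 193.86 → 194
G = 51 + 0.26 × (217 − 51) = 51 + 0.26 × 166 = 94.16 → 94
B = 49 + 0.26 × (15 − 49) = 49 + 0.26 × -34 = 40.16 → 40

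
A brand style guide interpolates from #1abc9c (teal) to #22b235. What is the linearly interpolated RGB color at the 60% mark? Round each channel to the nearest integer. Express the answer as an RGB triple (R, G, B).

(31, 182, 94)

#1abc9c → (26, 188, 156); #22b235 → (34, 178, 53).
60% corresponds to t = 0.6.
R = 26 + 0.6 × (34 − 26) = 26 + 0.6 × 8 = 30.8 → 31
G = 188 + 0.6 × (178 − 188) = 188 + 0.6 × -10 = 182 → 182
B = 156 + 0.6 × (53 − 156) = 156 + 0.6 × -103 = 94.2 → 94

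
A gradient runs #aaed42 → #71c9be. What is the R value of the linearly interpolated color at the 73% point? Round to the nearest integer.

R₁ = 170 (from #aaed42), R₂ = 113 (from #71c9be).
R = 170 + 0.73 × (113 − 170) = 128.39 → 128

128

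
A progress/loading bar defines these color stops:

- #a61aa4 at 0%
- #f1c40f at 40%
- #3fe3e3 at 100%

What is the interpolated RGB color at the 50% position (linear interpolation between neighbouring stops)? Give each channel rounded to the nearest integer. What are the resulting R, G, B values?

(211, 201, 50)

50% lies between the 40% and 100% stops, so the local fraction is t = (50 − 40)/(100 − 40) = 10/60 ≈ 0.1667.
#f1c40f → (241, 196, 15); #3fe3e3 → (63, 227, 227).
R = 241 + 0.1667 × (63 − 241) = 211.327 → 211
G = 196 + 0.1667 × (227 − 196) = 201.168 → 201
B = 15 + 0.1667 × (227 − 15) = 50.34 → 50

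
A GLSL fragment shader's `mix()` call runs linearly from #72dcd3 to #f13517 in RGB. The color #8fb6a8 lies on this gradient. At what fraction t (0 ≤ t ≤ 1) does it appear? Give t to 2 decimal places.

Invert the lerp on the B channel (largest span, 188): t = (168 − 211) / (23 − 211) = -43/-188 = 0.22872.
Check on R: (143 − 114)/(241 − 114) = 0.2283 ✓

0.23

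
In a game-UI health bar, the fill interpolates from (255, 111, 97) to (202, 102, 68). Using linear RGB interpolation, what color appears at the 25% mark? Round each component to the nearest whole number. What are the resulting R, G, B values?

(242, 109, 90)

25% corresponds to t = 0.25.
R = 255 + 0.25 × (202 − 255) = 255 + 0.25 × -53 = 241.75 → 242
G = 111 + 0.25 × (102 − 111) = 111 + 0.25 × -9 = 108.75 → 109
B = 97 + 0.25 × (68 − 97) = 97 + 0.25 × -29 = 89.75 → 90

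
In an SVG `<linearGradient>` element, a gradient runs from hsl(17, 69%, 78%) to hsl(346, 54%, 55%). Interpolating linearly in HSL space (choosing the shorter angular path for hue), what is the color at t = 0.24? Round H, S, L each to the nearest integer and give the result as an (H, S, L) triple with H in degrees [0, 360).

(10, 65, 72)

Hue: 346 − 17 = 329°, but |329| > 180 so the shorter arc goes the other way: Δh = 329 − 360 = -31°.
H = 17 + 0.24 × (-31) = 9.56 → 10°
S = 69 + 0.24 × (54 − 69) = 65.4 → 65%
L = 78 + 0.24 × (55 − 78) = 72.48 → 72%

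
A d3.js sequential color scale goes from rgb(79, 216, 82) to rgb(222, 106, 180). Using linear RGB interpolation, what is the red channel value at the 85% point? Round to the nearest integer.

R = 79 + 0.85 × (222 − 79) = 200.55 → 201

201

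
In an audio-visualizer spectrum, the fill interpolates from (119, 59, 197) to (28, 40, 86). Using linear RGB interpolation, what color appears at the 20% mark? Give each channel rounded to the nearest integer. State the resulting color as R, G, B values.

(101, 55, 175)

20% corresponds to t = 0.2.
R = 119 + 0.2 × (28 − 119) = 119 + 0.2 × -91 = 100.8 → 101
G = 59 + 0.2 × (40 − 59) = 59 + 0.2 × -19 = 55.2 → 55
B = 197 + 0.2 × (86 − 197) = 197 + 0.2 × -111 = 174.8 → 175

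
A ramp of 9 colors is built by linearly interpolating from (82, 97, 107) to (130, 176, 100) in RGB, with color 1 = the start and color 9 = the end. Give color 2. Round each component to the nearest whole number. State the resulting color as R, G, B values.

With 9 swatches and endpoints inclusive, swatch 2 sits at t = (2 − 1)/(9 − 1) = 1/8 ≈ 0.125.
R = 82 + 0.125 × (130 − 82) = 88 → 88
G = 97 + 0.125 × (176 − 97) = 106.875 → 107
B = 107 + 0.125 × (100 − 107) = 106.125 → 106

(88, 107, 106)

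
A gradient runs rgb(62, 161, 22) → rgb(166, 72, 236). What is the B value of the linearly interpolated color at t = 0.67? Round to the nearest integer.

165

B = 22 + 0.67 × (236 − 22) = 165.38 → 165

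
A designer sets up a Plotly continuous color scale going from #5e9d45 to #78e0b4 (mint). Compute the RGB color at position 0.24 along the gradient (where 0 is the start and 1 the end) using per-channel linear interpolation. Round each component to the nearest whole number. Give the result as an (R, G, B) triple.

(100, 173, 96)

#5e9d45 → (94, 157, 69); #78e0b4 → (120, 224, 180).
R = 94 + 0.24 × (120 − 94) = 94 + 0.24 × 26 = 100.24 → 100
G = 157 + 0.24 × (224 − 157) = 157 + 0.24 × 67 = 173.08 → 173
B = 69 + 0.24 × (180 − 69) = 69 + 0.24 × 111 = 95.64 → 96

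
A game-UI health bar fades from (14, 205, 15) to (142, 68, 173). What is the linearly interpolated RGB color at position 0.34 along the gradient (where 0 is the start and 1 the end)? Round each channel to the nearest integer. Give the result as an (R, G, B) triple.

(58, 158, 69)

R = 14 + 0.34 × (142 − 14) = 14 + 0.34 × 128 = 57.52 → 58
G = 205 + 0.34 × (68 − 205) = 205 + 0.34 × -137 = 158.42 → 158
B = 15 + 0.34 × (173 − 15) = 15 + 0.34 × 158 = 68.72 → 69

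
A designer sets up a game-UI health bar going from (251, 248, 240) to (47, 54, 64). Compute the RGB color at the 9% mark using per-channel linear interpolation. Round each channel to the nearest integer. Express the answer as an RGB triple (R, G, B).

9% corresponds to t = 0.09.
R = 251 + 0.09 × (47 − 251) = 251 + 0.09 × -204 = 232.64 → 233
G = 248 + 0.09 × (54 − 248) = 248 + 0.09 × -194 = 230.54 → 231
B = 240 + 0.09 × (64 − 240) = 240 + 0.09 × -176 = 224.16 → 224
So the blended color is (233, 231, 224), about #e9e7e0.

(233, 231, 224)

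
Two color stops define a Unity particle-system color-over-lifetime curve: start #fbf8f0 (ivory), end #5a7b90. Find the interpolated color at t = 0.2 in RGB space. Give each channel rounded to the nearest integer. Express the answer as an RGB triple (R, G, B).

#fbf8f0 → (251, 248, 240); #5a7b90 → (90, 123, 144).
R = 251 + 0.2 × (90 − 251) = 251 + 0.2 × -161 = 218.8 → 219
G = 248 + 0.2 × (123 − 248) = 248 + 0.2 × -125 = 223 → 223
B = 240 + 0.2 × (144 − 240) = 240 + 0.2 × -96 = 220.8 → 221

(219, 223, 221)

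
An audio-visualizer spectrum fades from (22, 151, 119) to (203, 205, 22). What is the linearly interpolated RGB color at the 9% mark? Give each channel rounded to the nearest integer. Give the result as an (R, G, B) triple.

(38, 156, 110)

9% corresponds to t = 0.09.
R = 22 + 0.09 × (203 − 22) = 22 + 0.09 × 181 = 38.29 → 38
G = 151 + 0.09 × (205 − 151) = 151 + 0.09 × 54 = 155.86 → 156
B = 119 + 0.09 × (22 − 119) = 119 + 0.09 × -97 = 110.27 → 110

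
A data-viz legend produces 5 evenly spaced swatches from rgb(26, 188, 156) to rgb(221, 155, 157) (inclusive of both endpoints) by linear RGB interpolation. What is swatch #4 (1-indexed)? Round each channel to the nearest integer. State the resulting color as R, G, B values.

With 5 swatches and endpoints inclusive, swatch 4 sits at t = (4 − 1)/(5 − 1) = 3/4 ≈ 0.75.
R = 26 + 0.75 × (221 − 26) = 172.25 → 172
G = 188 + 0.75 × (155 − 188) = 163.25 → 163
B = 156 + 0.75 × (157 − 156) = 156.75 → 157

(172, 163, 157)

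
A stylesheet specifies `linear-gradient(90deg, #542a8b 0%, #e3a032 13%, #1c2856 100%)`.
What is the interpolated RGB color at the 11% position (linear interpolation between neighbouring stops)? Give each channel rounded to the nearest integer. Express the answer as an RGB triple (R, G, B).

(205, 142, 64)

11% lies between the 0% and 13% stops, so the local fraction is t = (11 − 0)/(13 − 0) = 11/13 ≈ 0.8462.
#542a8b → (84, 42, 139); #e3a032 → (227, 160, 50).
R = 84 + 0.8462 × (227 − 84) = 205.007 → 205
G = 42 + 0.8462 × (160 − 42) = 141.852 → 142
B = 139 + 0.8462 × (50 − 139) = 63.688 → 64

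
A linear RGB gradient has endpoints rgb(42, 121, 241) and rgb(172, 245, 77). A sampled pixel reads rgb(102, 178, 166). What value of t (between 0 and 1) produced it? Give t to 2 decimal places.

Invert the lerp on the B channel (largest span, 164): t = (166 − 241) / (77 − 241) = -75/-164 = 0.45732.
Check on R: (102 − 42)/(172 − 42) = 0.4615 ✓

0.46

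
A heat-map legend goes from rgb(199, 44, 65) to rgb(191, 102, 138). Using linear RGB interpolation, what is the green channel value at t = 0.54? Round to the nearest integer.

75

G = 44 + 0.54 × (102 − 44) = 75.32 → 75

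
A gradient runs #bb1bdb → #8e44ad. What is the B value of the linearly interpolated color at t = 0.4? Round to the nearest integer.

201

B₁ = 219 (from #bb1bdb), B₂ = 173 (from #8e44ad).
B = 219 + 0.4 × (173 − 219) = 200.6 → 201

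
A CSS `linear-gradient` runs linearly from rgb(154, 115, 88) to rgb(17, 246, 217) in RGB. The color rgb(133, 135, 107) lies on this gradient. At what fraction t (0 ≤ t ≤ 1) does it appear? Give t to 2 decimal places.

0.15

Invert the lerp on the R channel (largest span, 137): t = (133 − 154) / (17 − 154) = -21/-137 = 0.15328.
Check on G: (135 − 115)/(246 − 115) = 0.1527 ✓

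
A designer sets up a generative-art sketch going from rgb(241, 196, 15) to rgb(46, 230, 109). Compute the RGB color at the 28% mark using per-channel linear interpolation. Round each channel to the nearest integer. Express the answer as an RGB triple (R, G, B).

(186, 206, 41)

28% corresponds to t = 0.28.
R = 241 + 0.28 × (46 − 241) = 241 + 0.28 × -195 = 186.4 → 186
G = 196 + 0.28 × (230 − 196) = 196 + 0.28 × 34 = 205.52 → 206
B = 15 + 0.28 × (109 − 15) = 15 + 0.28 × 94 = 41.32 → 41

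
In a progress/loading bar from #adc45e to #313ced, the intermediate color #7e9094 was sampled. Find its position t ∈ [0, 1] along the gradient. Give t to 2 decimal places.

0.38

Invert the lerp on the B channel (largest span, 143): t = (148 − 94) / (237 − 94) = 54/143 = 0.37762.
Check on R: (126 − 173)/(49 − 173) = 0.379 ✓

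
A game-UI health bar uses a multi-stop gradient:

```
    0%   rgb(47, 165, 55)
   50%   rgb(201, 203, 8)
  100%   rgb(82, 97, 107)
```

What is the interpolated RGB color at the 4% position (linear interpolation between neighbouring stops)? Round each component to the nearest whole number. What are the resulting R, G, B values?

4% lies between the 0% and 50% stops, so the local fraction is t = (4 − 0)/(50 − 0) = 4/50 ≈ 0.08.
R = 47 + 0.08 × (201 − 47) = 59.32 → 59
G = 165 + 0.08 × (203 − 165) = 168.04 → 168
B = 55 + 0.08 × (8 − 55) = 51.24 → 51

(59, 168, 51)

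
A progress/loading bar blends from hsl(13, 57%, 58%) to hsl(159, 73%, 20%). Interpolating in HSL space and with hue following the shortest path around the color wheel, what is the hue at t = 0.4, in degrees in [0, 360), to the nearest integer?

71

Hue arc: Δh = 159 − 13 = 146° (|Δh| ≤ 180, already the shorter path).
H = 13 + 0.4 × (146) = 71.4 → 71°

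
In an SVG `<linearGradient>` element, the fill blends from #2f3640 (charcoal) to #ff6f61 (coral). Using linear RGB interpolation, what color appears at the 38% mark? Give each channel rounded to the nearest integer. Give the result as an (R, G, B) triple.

#2f3640 → (47, 54, 64); #ff6f61 → (255, 111, 97).
38% corresponds to t = 0.38.
R = 47 + 0.38 × (255 − 47) = 47 + 0.38 × 208 = 126.04 → 126
G = 54 + 0.38 × (111 − 54) = 54 + 0.38 × 57 = 75.66 → 76
B = 64 + 0.38 × (97 − 64) = 64 + 0.38 × 33 = 76.54 → 77

(126, 76, 77)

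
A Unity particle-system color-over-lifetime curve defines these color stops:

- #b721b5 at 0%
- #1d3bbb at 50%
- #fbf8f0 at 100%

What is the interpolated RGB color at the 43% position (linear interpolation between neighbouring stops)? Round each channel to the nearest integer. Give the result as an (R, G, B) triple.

(51, 55, 186)

43% lies between the 0% and 50% stops, so the local fraction is t = (43 − 0)/(50 − 0) = 43/50 ≈ 0.86.
#b721b5 → (183, 33, 181); #1d3bbb → (29, 59, 187).
R = 183 + 0.86 × (29 − 183) = 50.56 → 51
G = 33 + 0.86 × (59 − 33) = 55.36 → 55
B = 181 + 0.86 × (187 − 181) = 186.16 → 186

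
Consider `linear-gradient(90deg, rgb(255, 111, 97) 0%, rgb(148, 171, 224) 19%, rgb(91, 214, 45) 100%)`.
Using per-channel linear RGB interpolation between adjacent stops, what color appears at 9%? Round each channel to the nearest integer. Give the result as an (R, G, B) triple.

9% lies between the 0% and 19% stops, so the local fraction is t = (9 − 0)/(19 − 0) = 9/19 ≈ 0.4737.
R = 255 + 0.4737 × (148 − 255) = 204.314 → 204
G = 111 + 0.4737 × (171 − 111) = 139.422 → 139
B = 97 + 0.4737 × (224 − 97) = 157.16 → 157

(204, 139, 157)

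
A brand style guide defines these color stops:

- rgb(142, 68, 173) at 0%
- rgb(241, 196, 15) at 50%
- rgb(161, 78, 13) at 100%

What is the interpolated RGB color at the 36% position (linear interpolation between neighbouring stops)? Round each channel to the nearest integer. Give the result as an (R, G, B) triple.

(213, 160, 59)

36% lies between the 0% and 50% stops, so the local fraction is t = (36 − 0)/(50 − 0) = 36/50 ≈ 0.72.
R = 142 + 0.72 × (241 − 142) = 213.28 → 213
G = 68 + 0.72 × (196 − 68) = 160.16 → 160
B = 173 + 0.72 × (15 − 173) = 59.24 → 59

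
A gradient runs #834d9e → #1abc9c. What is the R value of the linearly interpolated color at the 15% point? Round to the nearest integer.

115

R₁ = 131 (from #834d9e), R₂ = 26 (from #1abc9c).
R = 131 + 0.15 × (26 − 131) = 115.25 → 115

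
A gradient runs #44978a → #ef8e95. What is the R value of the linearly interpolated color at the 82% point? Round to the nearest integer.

R₁ = 68 (from #44978a), R₂ = 239 (from #ef8e95).
R = 68 + 0.82 × (239 − 68) = 208.22 → 208

208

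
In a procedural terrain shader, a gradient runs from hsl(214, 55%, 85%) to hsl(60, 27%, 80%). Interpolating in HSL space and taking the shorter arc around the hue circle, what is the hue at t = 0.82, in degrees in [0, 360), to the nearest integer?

Hue arc: Δh = 60 − 214 = -154° (|Δh| ≤ 180, already the shorter path).
H = 214 + 0.82 × (-154) = 87.72 → 88°

88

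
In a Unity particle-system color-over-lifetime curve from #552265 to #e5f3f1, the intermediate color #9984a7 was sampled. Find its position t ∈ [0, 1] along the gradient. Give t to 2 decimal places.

0.47

Invert the lerp on the G channel (largest span, 209): t = (132 − 34) / (243 − 34) = 98/209 = 0.4689.
Check on R: (153 − 85)/(229 − 85) = 0.4722 ✓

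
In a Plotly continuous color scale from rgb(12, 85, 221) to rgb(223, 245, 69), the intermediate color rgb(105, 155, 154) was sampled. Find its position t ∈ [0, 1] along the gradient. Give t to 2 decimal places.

Invert the lerp on the R channel (largest span, 211): t = (105 − 12) / (223 − 12) = 93/211 = 0.44076.
Check on G: (155 − 85)/(245 − 85) = 0.4375 ✓

0.44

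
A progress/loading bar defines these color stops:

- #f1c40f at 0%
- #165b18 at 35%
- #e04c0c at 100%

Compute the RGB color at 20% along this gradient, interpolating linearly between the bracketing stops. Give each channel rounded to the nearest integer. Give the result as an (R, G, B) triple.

20% lies between the 0% and 35% stops, so the local fraction is t = (20 − 0)/(35 − 0) = 20/35 ≈ 0.5714.
#f1c40f → (241, 196, 15); #165b18 → (22, 91, 24).
R = 241 + 0.5714 × (22 − 241) = 115.863 → 116
G = 196 + 0.5714 × (91 − 196) = 136.003 → 136
B = 15 + 0.5714 × (24 − 15) = 20.143 → 20

(116, 136, 20)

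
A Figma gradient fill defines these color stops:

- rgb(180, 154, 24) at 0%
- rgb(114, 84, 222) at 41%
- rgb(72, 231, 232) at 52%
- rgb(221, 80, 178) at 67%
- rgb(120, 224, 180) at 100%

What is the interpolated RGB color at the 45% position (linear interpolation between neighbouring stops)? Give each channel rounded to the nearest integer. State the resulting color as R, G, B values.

(99, 137, 226)

45% lies between the 41% and 52% stops, so the local fraction is t = (45 − 41)/(52 − 41) = 4/11 ≈ 0.3636.
R = 114 + 0.3636 × (72 − 114) = 98.729 → 99
G = 84 + 0.3636 × (231 − 84) = 137.449 → 137
B = 222 + 0.3636 × (232 − 222) = 225.636 → 226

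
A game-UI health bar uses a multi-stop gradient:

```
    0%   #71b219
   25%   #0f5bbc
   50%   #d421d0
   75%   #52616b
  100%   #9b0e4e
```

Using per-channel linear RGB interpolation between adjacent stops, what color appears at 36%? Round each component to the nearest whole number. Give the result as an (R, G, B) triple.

(102, 65, 197)

36% lies between the 25% and 50% stops, so the local fraction is t = (36 − 25)/(50 − 25) = 11/25 ≈ 0.44.
#0f5bbc → (15, 91, 188); #d421d0 → (212, 33, 208).
R = 15 + 0.44 × (212 − 15) = 101.68 → 102
G = 91 + 0.44 × (33 − 91) = 65.48 → 65
B = 188 + 0.44 × (208 − 188) = 196.8 → 197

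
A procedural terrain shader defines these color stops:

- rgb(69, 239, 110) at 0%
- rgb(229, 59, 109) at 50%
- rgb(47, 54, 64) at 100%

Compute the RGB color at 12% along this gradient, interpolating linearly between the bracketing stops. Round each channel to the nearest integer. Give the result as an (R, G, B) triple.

(107, 196, 110)

12% lies between the 0% and 50% stops, so the local fraction is t = (12 − 0)/(50 − 0) = 12/50 ≈ 0.24.
R = 69 + 0.24 × (229 − 69) = 107.4 → 107
G = 239 + 0.24 × (59 − 239) = 195.8 → 196
B = 110 + 0.24 × (109 − 110) = 109.76 → 110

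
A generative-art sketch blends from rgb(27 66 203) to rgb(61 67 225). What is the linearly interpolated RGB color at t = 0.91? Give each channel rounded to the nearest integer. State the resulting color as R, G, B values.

R = 27 + 0.91 × (61 − 27) = 27 + 0.91 × 34 = 57.94 → 58
G = 66 + 0.91 × (67 − 66) = 66 + 0.91 × 1 = 66.91 → 67
B = 203 + 0.91 × (225 − 203) = 203 + 0.91 × 22 = 223.02 → 223

(58, 67, 223)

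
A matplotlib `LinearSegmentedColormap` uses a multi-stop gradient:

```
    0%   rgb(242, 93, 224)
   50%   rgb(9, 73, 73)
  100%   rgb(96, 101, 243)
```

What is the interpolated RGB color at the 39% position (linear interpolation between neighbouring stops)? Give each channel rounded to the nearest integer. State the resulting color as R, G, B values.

39% lies between the 0% and 50% stops, so the local fraction is t = (39 − 0)/(50 − 0) = 39/50 ≈ 0.78.
R = 242 + 0.78 × (9 − 242) = 60.26 → 60
G = 93 + 0.78 × (73 − 93) = 77.4 → 77
B = 224 + 0.78 × (73 − 224) = 106.22 → 106

(60, 77, 106)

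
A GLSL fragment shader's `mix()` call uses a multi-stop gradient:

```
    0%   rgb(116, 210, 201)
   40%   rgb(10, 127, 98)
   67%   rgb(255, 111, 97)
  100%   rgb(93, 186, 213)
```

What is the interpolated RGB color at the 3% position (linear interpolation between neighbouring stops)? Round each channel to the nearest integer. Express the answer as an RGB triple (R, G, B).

3% lies between the 0% and 40% stops, so the local fraction is t = (3 − 0)/(40 − 0) = 3/40 ≈ 0.075.
R = 116 + 0.075 × (10 − 116) = 108.05 → 108
G = 210 + 0.075 × (127 − 210) = 203.775 → 204
B = 201 + 0.075 × (98 − 201) = 193.275 → 193

(108, 204, 193)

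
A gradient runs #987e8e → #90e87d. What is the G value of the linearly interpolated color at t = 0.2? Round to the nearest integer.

147

G₁ = 126 (from #987e8e), G₂ = 232 (from #90e87d).
G = 126 + 0.2 × (232 − 126) = 147.2 → 147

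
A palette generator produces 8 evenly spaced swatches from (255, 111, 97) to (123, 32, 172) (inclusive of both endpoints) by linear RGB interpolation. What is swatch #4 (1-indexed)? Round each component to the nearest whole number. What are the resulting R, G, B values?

(198, 77, 129)

With 8 swatches and endpoints inclusive, swatch 4 sits at t = (4 − 1)/(8 − 1) = 3/7 ≈ 0.4286.
R = 255 + 0.4286 × (123 − 255) = 198.425 → 198
G = 111 + 0.4286 × (32 − 111) = 77.141 → 77
B = 97 + 0.4286 × (172 − 97) = 129.145 → 129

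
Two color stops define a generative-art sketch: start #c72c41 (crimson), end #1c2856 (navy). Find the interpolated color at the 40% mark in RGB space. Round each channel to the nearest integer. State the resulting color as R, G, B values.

#c72c41 → (199, 44, 65); #1c2856 → (28, 40, 86).
40% corresponds to t = 0.4.
R = 199 + 0.4 × (28 − 199) = 199 + 0.4 × -171 = 130.6 → 131
G = 44 + 0.4 × (40 − 44) = 44 + 0.4 × -4 = 42.4 → 42
B = 65 + 0.4 × (86 − 65) = 65 + 0.4 × 21 = 73.4 → 73
So the blended color is (131, 42, 73), about #832a49.

(131, 42, 73)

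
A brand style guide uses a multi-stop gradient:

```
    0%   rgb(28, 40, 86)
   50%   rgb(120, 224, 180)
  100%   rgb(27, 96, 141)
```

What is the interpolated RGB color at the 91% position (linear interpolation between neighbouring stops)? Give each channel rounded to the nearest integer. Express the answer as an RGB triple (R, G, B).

(44, 119, 148)

91% lies between the 50% and 100% stops, so the local fraction is t = (91 − 50)/(100 − 50) = 41/50 ≈ 0.82.
R = 120 + 0.82 × (27 − 120) = 43.74 → 44
G = 224 + 0.82 × (96 − 224) = 119.04 → 119
B = 180 + 0.82 × (141 − 180) = 148.02 → 148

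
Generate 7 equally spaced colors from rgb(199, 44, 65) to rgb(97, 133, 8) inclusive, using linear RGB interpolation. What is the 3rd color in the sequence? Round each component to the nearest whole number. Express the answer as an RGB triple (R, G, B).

(165, 74, 46)

With 7 swatches and endpoints inclusive, swatch 3 sits at t = (3 − 1)/(7 − 1) = 2/6 ≈ 0.3333.
R = 199 + 0.3333 × (97 − 199) = 165.003 → 165
G = 44 + 0.3333 × (133 − 44) = 73.664 → 74
B = 65 + 0.3333 × (8 − 65) = 46.002 → 46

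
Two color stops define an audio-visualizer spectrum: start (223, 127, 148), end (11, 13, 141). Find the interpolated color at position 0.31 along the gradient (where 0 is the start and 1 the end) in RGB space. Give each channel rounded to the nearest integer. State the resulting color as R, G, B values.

R = 223 + 0.31 × (11 − 223) = 223 + 0.31 × -212 = 157.28 → 157
G = 127 + 0.31 × (13 − 127) = 127 + 0.31 × -114 = 91.66 → 92
B = 148 + 0.31 × (141 − 148) = 148 + 0.31 × -7 = 145.83 → 146

(157, 92, 146)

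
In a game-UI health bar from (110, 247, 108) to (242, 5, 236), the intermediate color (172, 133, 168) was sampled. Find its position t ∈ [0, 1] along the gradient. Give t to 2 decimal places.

0.47

Invert the lerp on the G channel (largest span, 242): t = (133 − 247) / (5 − 247) = -114/-242 = 0.47107.
Check on R: (172 − 110)/(242 − 110) = 0.4697 ✓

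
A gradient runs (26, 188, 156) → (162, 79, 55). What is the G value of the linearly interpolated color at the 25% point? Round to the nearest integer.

G = 188 + 0.25 × (79 − 188) = 160.75 → 161

161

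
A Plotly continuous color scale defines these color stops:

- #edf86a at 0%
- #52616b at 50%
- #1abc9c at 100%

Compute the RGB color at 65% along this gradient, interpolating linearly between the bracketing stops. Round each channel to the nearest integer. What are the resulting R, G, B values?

65% lies between the 50% and 100% stops, so the local fraction is t = (65 − 50)/(100 − 50) = 15/50 ≈ 0.3.
#52616b → (82, 97, 107); #1abc9c → (26, 188, 156).
R = 82 + 0.3 × (26 − 82) = 65.2 → 65
G = 97 + 0.3 × (188 − 97) = 124.3 → 124
B = 107 + 0.3 × (156 − 107) = 121.7 → 122

(65, 124, 122)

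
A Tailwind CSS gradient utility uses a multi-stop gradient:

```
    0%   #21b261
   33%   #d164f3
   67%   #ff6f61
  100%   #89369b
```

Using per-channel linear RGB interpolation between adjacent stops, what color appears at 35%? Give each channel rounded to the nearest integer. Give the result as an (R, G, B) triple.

35% lies between the 33% and 67% stops, so the local fraction is t = (35 − 33)/(67 − 33) = 2/34 ≈ 0.0588.
#d164f3 → (209, 100, 243); #ff6f61 → (255, 111, 97).
R = 209 + 0.0588 × (255 − 209) = 211.705 → 212
G = 100 + 0.0588 × (111 − 100) = 100.647 → 101
B = 243 + 0.0588 × (97 − 243) = 234.415 → 234

(212, 101, 234)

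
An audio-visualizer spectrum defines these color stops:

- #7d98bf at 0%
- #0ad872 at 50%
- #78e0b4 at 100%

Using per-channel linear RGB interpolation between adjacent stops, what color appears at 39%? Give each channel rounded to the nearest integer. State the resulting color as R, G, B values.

39% lies between the 0% and 50% stops, so the local fraction is t = (39 − 0)/(50 − 0) = 39/50 ≈ 0.78.
#7d98bf → (125, 152, 191); #0ad872 → (10, 216, 114).
R = 125 + 0.78 × (10 − 125) = 35.3 → 35
G = 152 + 0.78 × (216 − 152) = 201.92 → 202
B = 191 + 0.78 × (114 − 191) = 130.94 → 131

(35, 202, 131)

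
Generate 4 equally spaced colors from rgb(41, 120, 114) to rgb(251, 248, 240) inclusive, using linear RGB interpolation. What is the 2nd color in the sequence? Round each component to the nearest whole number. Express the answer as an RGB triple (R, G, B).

(111, 163, 156)

With 4 swatches and endpoints inclusive, swatch 2 sits at t = (2 − 1)/(4 − 1) = 1/3 ≈ 0.3333.
R = 41 + 0.3333 × (251 − 41) = 110.993 → 111
G = 120 + 0.3333 × (248 − 120) = 162.662 → 163
B = 114 + 0.3333 × (240 − 114) = 155.996 → 156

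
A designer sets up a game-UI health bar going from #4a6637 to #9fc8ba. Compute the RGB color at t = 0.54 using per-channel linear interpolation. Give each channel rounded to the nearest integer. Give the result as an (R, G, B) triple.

(120, 155, 126)

#4a6637 → (74, 102, 55); #9fc8ba → (159, 200, 186).
R = 74 + 0.54 × (159 − 74) = 74 + 0.54 × 85 = 119.9 → 120
G = 102 + 0.54 × (200 − 102) = 102 + 0.54 × 98 = 154.92 → 155
B = 55 + 0.54 × (186 − 55) = 55 + 0.54 × 131 = 125.74 → 126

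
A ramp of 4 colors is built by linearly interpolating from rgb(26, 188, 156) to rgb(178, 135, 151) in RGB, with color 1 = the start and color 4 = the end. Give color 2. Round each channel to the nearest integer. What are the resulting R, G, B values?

With 4 swatches and endpoints inclusive, swatch 2 sits at t = (2 − 1)/(4 − 1) = 1/3 ≈ 0.3333.
R = 26 + 0.3333 × (178 − 26) = 76.662 → 77
G = 188 + 0.3333 × (135 − 188) = 170.335 → 170
B = 156 + 0.3333 × (151 − 156) = 154.333 → 154

(77, 170, 154)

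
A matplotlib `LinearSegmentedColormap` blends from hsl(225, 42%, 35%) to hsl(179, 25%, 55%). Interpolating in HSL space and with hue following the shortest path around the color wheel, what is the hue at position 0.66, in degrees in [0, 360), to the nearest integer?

Hue arc: Δh = 179 − 225 = -46° (|Δh| ≤ 180, already the shorter path).
H = 225 + 0.66 × (-46) = 194.64 → 195°

195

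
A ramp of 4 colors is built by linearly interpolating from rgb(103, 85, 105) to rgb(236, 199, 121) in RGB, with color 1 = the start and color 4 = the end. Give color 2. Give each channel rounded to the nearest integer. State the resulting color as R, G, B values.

(147, 123, 110)

With 4 swatches and endpoints inclusive, swatch 2 sits at t = (2 − 1)/(4 − 1) = 1/3 ≈ 0.3333.
R = 103 + 0.3333 × (236 − 103) = 147.329 → 147
G = 85 + 0.3333 × (199 − 85) = 122.996 → 123
B = 105 + 0.3333 × (121 − 105) = 110.333 → 110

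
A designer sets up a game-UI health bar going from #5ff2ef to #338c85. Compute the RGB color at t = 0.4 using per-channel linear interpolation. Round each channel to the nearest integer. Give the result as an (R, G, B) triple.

#5ff2ef → (95, 242, 239); #338c85 → (51, 140, 133).
R = 95 + 0.4 × (51 − 95) = 95 + 0.4 × -44 = 77.4 → 77
G = 242 + 0.4 × (140 − 242) = 242 + 0.4 × -102 = 201.2 → 201
B = 239 + 0.4 × (133 − 239) = 239 + 0.4 × -106 = 196.6 → 197

(77, 201, 197)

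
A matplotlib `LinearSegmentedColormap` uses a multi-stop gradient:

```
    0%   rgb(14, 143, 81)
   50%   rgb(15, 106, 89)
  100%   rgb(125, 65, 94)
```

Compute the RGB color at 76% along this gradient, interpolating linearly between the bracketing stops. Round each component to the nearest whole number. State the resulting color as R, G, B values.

76% lies between the 50% and 100% stops, so the local fraction is t = (76 − 50)/(100 − 50) = 26/50 ≈ 0.52.
R = 15 + 0.52 × (125 − 15) = 72.2 → 72
G = 106 + 0.52 × (65 − 106) = 84.68 → 85
B = 89 + 0.52 × (94 − 89) = 91.6 → 92

(72, 85, 92)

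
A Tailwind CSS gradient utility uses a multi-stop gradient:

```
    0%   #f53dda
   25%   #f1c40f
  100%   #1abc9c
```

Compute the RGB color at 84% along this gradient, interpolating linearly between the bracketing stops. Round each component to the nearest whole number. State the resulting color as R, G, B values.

(72, 190, 126)

84% lies between the 25% and 100% stops, so the local fraction is t = (84 − 25)/(100 − 25) = 59/75 ≈ 0.7867.
#f1c40f → (241, 196, 15); #1abc9c → (26, 188, 156).
R = 241 + 0.7867 × (26 − 241) = 71.859 → 72
G = 196 + 0.7867 × (188 − 196) = 189.706 → 190
B = 15 + 0.7867 × (156 − 15) = 125.925 → 126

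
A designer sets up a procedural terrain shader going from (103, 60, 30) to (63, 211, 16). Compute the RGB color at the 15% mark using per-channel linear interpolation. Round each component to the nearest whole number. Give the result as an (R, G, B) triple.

(97, 83, 28)

15% corresponds to t = 0.15.
R = 103 + 0.15 × (63 − 103) = 103 + 0.15 × -40 = 97 → 97
G = 60 + 0.15 × (211 − 60) = 60 + 0.15 × 151 = 82.65 → 83
B = 30 + 0.15 × (16 − 30) = 30 + 0.15 × -14 = 27.9 → 28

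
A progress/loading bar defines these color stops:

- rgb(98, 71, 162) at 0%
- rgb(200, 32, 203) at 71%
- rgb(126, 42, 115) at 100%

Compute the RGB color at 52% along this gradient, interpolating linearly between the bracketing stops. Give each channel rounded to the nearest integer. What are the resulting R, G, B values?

52% lies between the 0% and 71% stops, so the local fraction is t = (52 − 0)/(71 − 0) = 52/71 ≈ 0.7324.
R = 98 + 0.7324 × (200 − 98) = 172.705 → 173
G = 71 + 0.7324 × (32 − 71) = 42.436 → 42
B = 162 + 0.7324 × (203 − 162) = 192.028 → 192

(173, 42, 192)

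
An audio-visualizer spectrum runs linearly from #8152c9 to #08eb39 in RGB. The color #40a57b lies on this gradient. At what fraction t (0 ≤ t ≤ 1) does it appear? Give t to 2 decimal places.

0.54

Invert the lerp on the G channel (largest span, 153): t = (165 − 82) / (235 − 82) = 83/153 = 0.54248.
Check on R: (64 − 129)/(8 − 129) = 0.5372 ✓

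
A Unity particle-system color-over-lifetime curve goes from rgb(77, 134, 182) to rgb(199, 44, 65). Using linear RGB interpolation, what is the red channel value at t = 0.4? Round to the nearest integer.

R = 77 + 0.4 × (199 − 77) = 125.8 → 126

126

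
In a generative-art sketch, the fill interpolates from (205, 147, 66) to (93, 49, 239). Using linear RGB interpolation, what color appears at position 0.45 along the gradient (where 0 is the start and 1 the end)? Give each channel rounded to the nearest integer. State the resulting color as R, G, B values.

(155, 103, 144)

R = 205 + 0.45 × (93 − 205) = 205 + 0.45 × -112 = 154.6 → 155
G = 147 + 0.45 × (49 − 147) = 147 + 0.45 × -98 = 102.9 → 103
B = 66 + 0.45 × (239 − 66) = 66 + 0.45 × 173 = 143.85 → 144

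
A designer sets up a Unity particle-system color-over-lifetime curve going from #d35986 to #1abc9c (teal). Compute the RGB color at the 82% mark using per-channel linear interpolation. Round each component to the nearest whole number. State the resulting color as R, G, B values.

#d35986 → (211, 89, 134); #1abc9c → (26, 188, 156).
82% corresponds to t = 0.82.
R = 211 + 0.82 × (26 − 211) = 211 + 0.82 × -185 = 59.3 → 59
G = 89 + 0.82 × (188 − 89) = 89 + 0.82 × 99 = 170.18 → 170
B = 134 + 0.82 × (156 − 134) = 134 + 0.82 × 22 = 152.04 → 152

(59, 170, 152)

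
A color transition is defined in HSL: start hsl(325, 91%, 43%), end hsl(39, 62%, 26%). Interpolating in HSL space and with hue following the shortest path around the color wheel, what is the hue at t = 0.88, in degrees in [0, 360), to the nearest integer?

Hue: 39 − 325 = -286°, but |-286| > 180 so the shorter arc goes the other way: Δh = -286 + 360 = 74°.
H = 325 + 0.88 × (74) = 390.12 → 390 → 390 mod 360 = 30°

30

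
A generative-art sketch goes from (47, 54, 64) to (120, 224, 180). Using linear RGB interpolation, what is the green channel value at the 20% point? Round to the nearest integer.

88

G = 54 + 0.2 × (224 − 54) = 88 → 88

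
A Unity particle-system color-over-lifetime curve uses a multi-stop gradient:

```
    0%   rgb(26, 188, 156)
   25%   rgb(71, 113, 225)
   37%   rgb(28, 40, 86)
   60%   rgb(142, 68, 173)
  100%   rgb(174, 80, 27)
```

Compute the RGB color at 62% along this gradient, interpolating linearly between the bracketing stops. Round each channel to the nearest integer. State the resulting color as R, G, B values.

(144, 69, 166)

62% lies between the 60% and 100% stops, so the local fraction is t = (62 − 60)/(100 − 60) = 2/40 ≈ 0.05.
R = 142 + 0.05 × (174 − 142) = 143.6 → 144
G = 68 + 0.05 × (80 − 68) = 68.6 → 69
B = 173 + 0.05 × (27 − 173) = 165.7 → 166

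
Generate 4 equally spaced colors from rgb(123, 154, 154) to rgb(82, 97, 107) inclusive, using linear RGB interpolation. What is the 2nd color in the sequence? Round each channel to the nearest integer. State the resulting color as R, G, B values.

(109, 135, 138)

With 4 swatches and endpoints inclusive, swatch 2 sits at t = (2 − 1)/(4 − 1) = 1/3 ≈ 0.3333.
R = 123 + 0.3333 × (82 − 123) = 109.335 → 109
G = 154 + 0.3333 × (97 − 154) = 135.002 → 135
B = 154 + 0.3333 × (107 − 154) = 138.335 → 138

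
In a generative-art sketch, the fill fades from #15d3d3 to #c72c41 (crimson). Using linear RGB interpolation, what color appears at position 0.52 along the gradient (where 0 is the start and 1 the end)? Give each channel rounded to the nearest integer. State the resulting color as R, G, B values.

#15d3d3 → (21, 211, 211); #c72c41 → (199, 44, 65).
R = 21 + 0.52 × (199 − 21) = 21 + 0.52 × 178 = 113.56 → 114
G = 211 + 0.52 × (44 − 211) = 211 + 0.52 × -167 = 124.16 → 124
B = 211 + 0.52 × (65 − 211) = 211 + 0.52 × -146 = 135.08 → 135

(114, 124, 135)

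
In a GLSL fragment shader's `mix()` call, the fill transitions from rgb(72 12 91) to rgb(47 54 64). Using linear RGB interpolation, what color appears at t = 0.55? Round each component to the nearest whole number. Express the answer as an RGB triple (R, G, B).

(58, 35, 76)

R = 72 + 0.55 × (47 − 72) = 72 + 0.55 × -25 = 58.25 → 58
G = 12 + 0.55 × (54 − 12) = 12 + 0.55 × 42 = 35.1 → 35
B = 91 + 0.55 × (64 − 91) = 91 + 0.55 × -27 = 76.15 → 76
So the blended color is (58, 35, 76), about #3a234c.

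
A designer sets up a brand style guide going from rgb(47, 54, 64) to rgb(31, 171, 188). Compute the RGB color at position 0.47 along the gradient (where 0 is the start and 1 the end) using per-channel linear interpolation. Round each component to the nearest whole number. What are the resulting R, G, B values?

(39, 109, 122)

R = 47 + 0.47 × (31 − 47) = 47 + 0.47 × -16 = 39.48 → 39
G = 54 + 0.47 × (171 − 54) = 54 + 0.47 × 117 = 108.99 → 109
B = 64 + 0.47 × (188 − 64) = 64 + 0.47 × 124 = 122.28 → 122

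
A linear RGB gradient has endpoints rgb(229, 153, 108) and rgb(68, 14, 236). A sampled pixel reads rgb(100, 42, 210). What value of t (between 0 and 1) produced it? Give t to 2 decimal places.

0.80

Invert the lerp on the R channel (largest span, 161): t = (100 − 229) / (68 − 229) = -129/-161 = 0.80124.
Check on G: (42 − 153)/(14 − 153) = 0.7986 ✓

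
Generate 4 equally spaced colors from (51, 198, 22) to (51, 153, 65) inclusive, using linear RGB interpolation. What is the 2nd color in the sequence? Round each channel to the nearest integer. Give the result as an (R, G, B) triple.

With 4 swatches and endpoints inclusive, swatch 2 sits at t = (2 − 1)/(4 − 1) = 1/3 ≈ 0.3333.
R = 51 + 0.3333 × (51 − 51) = 51 → 51
G = 198 + 0.3333 × (153 − 198) = 183.001 → 183
B = 22 + 0.3333 × (65 − 22) = 36.332 → 36

(51, 183, 36)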